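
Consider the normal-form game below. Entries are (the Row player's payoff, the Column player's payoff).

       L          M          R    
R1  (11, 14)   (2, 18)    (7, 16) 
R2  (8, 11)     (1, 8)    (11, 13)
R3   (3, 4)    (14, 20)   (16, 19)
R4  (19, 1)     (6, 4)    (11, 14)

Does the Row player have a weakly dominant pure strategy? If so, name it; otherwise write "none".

none

R1 fails to dominate R2 at R (7<11).
R2 fails to dominate R1 at L (8<11).
R3 fails to dominate R1 at L (3<11).
R4 fails to dominate R3 at M (6<14).
No single strategy dominates all the others.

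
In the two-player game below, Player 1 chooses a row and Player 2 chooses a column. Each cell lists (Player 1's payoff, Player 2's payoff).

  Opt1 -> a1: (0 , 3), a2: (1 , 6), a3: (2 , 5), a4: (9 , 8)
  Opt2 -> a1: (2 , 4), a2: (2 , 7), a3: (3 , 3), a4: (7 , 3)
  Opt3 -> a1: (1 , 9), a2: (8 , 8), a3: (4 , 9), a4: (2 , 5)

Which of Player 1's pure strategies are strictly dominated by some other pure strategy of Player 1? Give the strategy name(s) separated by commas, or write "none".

Opt1: no other strategy beats it everywhere (Opt2 at a4 (9>7); Opt3 at a4 (9>2)).
Nothing dominates Opt2: Opt1 at a1 (2>0); Opt3 at a1 (2>1).
Nothing dominates Opt3: Opt1 at a1 (1>0); Opt2 at a2 (8>2).

none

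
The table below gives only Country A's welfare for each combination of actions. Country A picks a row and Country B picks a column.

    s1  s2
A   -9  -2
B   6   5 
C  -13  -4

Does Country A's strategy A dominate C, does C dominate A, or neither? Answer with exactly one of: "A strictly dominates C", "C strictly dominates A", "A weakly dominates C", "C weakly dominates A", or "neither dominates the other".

A strictly dominates C

A's payoffs vs C's, by Country B's action — s1: -9>-13, s2: -2>-4.
A gives a strictly higher payoff against each opponent action, so A strictly dominates C.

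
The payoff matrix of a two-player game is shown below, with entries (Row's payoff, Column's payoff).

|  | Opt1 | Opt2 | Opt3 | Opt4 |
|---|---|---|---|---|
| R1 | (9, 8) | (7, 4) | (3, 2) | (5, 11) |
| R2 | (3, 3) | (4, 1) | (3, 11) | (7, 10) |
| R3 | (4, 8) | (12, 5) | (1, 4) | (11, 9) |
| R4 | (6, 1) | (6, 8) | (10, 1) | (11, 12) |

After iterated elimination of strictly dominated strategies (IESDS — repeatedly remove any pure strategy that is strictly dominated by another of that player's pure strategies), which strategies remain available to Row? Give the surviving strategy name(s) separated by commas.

R3, R4

For Row, R4 strictly dominates R2 on the remaining columns (Opt1: 6>3, Opt2: 6>4, Opt3: 10>3, Opt4: 11>7); eliminate R2.
Column's strategy Opt1 is strictly dominated by Opt4 (R1: 11>8, R3: 9>8, R4: 12>1) and is removed.
Column Opt2 is eliminated: Opt4 beats it against every remaining row (R1: 11>4, R3: 9>5, R4: 12>8).
For Row, R4 strictly dominates R1 on the remaining columns (Opt3: 10>3, Opt4: 11>5); eliminate R1.
Column Opt3 is eliminated: Opt4 beats it against every remaining row (R3: 9>4, R4: 12>1).
Among the remaining strategies, none is strictly dominated by another pure strategy of the same player, so the elimination stops.
Surviving strategies — Row: {R3, R4}; Column: {Opt4}.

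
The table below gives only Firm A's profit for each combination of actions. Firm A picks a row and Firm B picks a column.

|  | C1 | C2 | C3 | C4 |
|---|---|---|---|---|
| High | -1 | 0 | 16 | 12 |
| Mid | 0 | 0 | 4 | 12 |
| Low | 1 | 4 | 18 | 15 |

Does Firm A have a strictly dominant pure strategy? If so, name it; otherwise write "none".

Low

Low vs High: C1: 1>-1, C2: 4>0, C3: 18>16, C4: 15>12.
Low vs Mid: C1: 1>0, C2: 4>0, C3: 18>4, C4: 15>12.
Low strictly beats every other strategy against every opponent action, so it is strictly dominant.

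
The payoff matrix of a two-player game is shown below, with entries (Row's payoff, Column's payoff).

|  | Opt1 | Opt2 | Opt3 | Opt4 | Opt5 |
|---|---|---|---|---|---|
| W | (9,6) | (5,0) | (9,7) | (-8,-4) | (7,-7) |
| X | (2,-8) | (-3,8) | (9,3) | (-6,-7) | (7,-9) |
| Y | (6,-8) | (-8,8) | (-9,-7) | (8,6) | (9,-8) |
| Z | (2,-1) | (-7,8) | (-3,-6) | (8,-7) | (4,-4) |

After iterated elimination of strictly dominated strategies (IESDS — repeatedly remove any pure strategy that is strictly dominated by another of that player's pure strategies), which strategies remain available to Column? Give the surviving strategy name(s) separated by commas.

Opt2, Opt3

Column Opt4 is eliminated: Opt2 beats it against every remaining row (W: 0>-4, X: 8>-7, Y: 8>6, Z: 8>-7).
Row's strategy Z is strictly dominated by W (Opt1: 9>2, Opt2: 5>-7, Opt3: 9>-3, Opt5: 7>4) and is removed.
Column's strategy Opt1 is strictly dominated by Opt3 (W: 7>6, X: 3>-8, Y: -7>-8) and is removed.
Column Opt5 is eliminated: Opt2 beats it against every remaining row (W: 0>-7, X: 8>-9, Y: 8>-8).
Row Y is eliminated: W beats it against every remaining column (Opt2: 5>-8, Opt3: 9>-9).
Among the remaining strategies, none is strictly dominated by another pure strategy of the same player, so the elimination stops.
Surviving strategies — Row: {W, X}; Column: {Opt2, Opt3}.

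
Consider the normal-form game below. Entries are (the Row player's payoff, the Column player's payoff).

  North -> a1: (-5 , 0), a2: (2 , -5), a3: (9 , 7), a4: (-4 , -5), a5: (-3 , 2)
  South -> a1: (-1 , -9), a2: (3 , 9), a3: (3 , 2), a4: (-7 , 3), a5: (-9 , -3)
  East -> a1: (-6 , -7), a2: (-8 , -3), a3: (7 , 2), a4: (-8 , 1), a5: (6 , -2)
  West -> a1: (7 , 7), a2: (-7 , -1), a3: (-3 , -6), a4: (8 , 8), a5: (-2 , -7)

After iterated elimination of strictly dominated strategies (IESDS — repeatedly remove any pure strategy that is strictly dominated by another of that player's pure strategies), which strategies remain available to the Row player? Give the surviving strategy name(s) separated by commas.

North, South, West

The Column player's strategy a5 is strictly dominated by a3 (North: 7>2, South: 2>-3, East: 2>-2, West: -6>-7) and is removed.
The Row player's strategy East is strictly dominated by North (a1: -5>-6, a2: 2>-8, a3: 9>7, a4: -4>-8) and is removed.
Among the remaining strategies, none is strictly dominated by another pure strategy of the same player, so the elimination stops.
Surviving strategies — the Row player: {North, South, West}; the Column player: {a1, a2, a3, a4}.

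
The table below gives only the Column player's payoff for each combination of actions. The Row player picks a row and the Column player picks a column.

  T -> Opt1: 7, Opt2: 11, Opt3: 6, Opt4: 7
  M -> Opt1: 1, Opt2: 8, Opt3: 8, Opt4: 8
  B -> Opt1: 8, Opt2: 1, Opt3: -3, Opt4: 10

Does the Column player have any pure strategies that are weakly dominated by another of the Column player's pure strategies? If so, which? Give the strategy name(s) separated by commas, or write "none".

Opt1 is weakly dominated by Opt4 (T: 7=7, M: 8>1, B: 10>8).
Nothing dominates Opt2: Opt1 at T (11>7); Opt3 at T (11>6); Opt4 at T (11>7).
Opt3: dominated, since Opt2 does at least as well everywhere (T: 11>6, M: 8=8, B: 1>-3).
Nothing dominates Opt4: Opt1 at M (8>1); Opt2 at B (10>1); Opt3 at T (7>6).

Opt1, Opt3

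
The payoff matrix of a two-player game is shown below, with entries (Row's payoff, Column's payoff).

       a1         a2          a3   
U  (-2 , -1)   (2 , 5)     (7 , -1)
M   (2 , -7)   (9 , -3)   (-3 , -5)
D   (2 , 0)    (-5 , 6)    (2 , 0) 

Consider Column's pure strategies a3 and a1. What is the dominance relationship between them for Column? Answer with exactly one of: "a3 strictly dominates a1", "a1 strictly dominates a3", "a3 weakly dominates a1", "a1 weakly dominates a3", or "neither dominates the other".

a3 weakly dominates a1

Compare a3 to a1 across every action of Row: U: -1=-1, M: -5>-7, D: 0=0.
a3 is at least as good everywhere and strictly better somewhere (tied only at U, D), so a3 weakly but not strictly dominates a1.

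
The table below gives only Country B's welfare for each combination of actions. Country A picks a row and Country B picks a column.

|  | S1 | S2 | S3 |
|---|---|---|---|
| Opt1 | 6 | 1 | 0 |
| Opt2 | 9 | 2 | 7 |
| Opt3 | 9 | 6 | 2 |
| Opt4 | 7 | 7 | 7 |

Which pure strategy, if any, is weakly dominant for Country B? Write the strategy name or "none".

S1

S1 vs S2: Opt1: 6>1, Opt2: 9>2, Opt3: 9>6, Opt4: 7=7.
S1 vs S3: Opt1: 6>0, Opt2: 9>7, Opt3: 9>2, Opt4: 7=7.
S1 is at least as good as every other strategy against every opponent action, so it is weakly dominant.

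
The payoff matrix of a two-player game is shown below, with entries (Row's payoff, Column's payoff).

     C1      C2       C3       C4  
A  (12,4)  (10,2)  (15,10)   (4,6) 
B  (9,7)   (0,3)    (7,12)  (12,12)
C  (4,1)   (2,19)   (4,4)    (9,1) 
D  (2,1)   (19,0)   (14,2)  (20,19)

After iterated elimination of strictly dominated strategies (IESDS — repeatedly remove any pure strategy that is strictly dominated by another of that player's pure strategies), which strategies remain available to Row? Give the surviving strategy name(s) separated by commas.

For Column, C3 strictly dominates C1 on the remaining rows (A: 10>4, B: 12>7, C: 4>1, D: 2>1); eliminate C1.
For Row, D strictly dominates B on the remaining columns (C2: 19>0, C3: 14>7, C4: 20>12); eliminate B.
Row C is eliminated: D beats it against every remaining column (C2: 19>2, C3: 14>4, C4: 20>9).
For Column, C3 strictly dominates C2 on the remaining rows (A: 10>2, D: 2>0); eliminate C2.
Among the remaining strategies, none is strictly dominated by another pure strategy of the same player, so the elimination stops.
Surviving strategies — Row: {A, D}; Column: {C3, C4}.

A, D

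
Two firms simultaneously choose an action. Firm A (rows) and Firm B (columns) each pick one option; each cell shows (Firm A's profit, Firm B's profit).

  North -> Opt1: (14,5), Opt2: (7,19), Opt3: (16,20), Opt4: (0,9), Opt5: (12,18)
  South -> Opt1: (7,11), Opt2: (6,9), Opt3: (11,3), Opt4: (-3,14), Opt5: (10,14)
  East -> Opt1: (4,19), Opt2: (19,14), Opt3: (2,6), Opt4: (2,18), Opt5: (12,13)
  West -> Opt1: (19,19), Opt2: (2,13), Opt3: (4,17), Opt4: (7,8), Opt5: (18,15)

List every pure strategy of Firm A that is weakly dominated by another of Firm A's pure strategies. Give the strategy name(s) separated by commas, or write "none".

South

North is not dominated — it holds its own against South at Opt1 (14>7); East at Opt1 (14>4); West at Opt2 (7>2).
South: dominated, since North does at least as well everywhere (Opt1: 14>7, Opt2: 7>6, Opt3: 16>11, Opt4: 0>-3, Opt5: 12>10).
East: no other strategy beats it everywhere (North at Opt2 (19>7); South at Opt2 (19>6); West at Opt2 (19>2)).
West: no other strategy beats it everywhere (North at Opt1 (19>14); South at Opt1 (19>7); East at Opt1 (19>4)).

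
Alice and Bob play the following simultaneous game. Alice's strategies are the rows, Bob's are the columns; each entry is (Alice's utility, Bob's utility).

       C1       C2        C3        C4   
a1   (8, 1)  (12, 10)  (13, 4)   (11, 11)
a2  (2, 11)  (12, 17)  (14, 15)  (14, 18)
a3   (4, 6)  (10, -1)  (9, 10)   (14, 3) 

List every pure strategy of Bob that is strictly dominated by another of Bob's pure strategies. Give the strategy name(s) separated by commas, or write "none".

C1, C2

C1 is strictly dominated by C3 (a1: 4>1, a2: 15>11, a3: 10>6).
C2 is strictly dominated by C4 (a1: 11>10, a2: 18>17, a3: 3>-1).
Nothing dominates C3: C1 at a1 (4>1); C2 at a3 (10>-1); C4 at a3 (10>3).
C4 is not dominated — it holds its own against C1 at a1 (11>1); C2 at a1 (11>10); C3 at a1 (11>4).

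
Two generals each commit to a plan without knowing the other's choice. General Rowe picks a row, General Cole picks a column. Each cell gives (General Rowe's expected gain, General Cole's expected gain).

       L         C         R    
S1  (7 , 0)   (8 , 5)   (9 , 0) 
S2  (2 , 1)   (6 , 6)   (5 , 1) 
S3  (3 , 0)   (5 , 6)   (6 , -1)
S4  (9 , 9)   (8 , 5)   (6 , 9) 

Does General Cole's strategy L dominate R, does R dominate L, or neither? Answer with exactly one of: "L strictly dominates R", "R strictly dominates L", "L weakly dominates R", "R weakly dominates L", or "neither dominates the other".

Compare L to R across every action of General Rowe: S1: 0=0, S2: 1=1, S3: 0>-1, S4: 9=9.
L is at least as good everywhere and strictly better somewhere (tied only at S1, S2, S4), so L weakly but not strictly dominates R.

L weakly dominates R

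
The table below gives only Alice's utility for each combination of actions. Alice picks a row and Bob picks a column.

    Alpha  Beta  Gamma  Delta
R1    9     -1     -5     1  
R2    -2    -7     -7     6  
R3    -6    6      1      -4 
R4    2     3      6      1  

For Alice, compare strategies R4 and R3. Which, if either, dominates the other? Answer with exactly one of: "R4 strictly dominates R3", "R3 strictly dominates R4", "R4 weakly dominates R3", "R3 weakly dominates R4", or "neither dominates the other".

Compare R4 to R3 across each choice by Bob: Alpha: 2>-6, Beta: 3<6, Gamma: 6>1, Delta: 1>-4.
R4 does better at Alpha, Gamma, Delta but worse at Beta; neither strategy dominates the other.

neither dominates the other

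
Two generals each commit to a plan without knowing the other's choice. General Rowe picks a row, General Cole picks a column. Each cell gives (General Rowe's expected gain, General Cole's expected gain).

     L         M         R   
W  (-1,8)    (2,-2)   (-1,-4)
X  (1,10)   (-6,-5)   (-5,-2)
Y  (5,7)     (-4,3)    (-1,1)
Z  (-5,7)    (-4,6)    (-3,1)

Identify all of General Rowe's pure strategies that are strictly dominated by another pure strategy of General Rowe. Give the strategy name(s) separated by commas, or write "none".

X, Z

W is not dominated — it holds its own against X at M (2>-6); Y at M (2>-4); Z at L (-1>-5).
Y strictly dominates X — L: 5>1, M: -4>-6, R: -1>-5.
Y: no other strategy beats it everywhere (W at L (5>-1); X at L (5>1); Z at L (5>-5)).
Z: dominated, since W does at least as well everywhere (L: -1>-5, M: 2>-4, R: -1>-3).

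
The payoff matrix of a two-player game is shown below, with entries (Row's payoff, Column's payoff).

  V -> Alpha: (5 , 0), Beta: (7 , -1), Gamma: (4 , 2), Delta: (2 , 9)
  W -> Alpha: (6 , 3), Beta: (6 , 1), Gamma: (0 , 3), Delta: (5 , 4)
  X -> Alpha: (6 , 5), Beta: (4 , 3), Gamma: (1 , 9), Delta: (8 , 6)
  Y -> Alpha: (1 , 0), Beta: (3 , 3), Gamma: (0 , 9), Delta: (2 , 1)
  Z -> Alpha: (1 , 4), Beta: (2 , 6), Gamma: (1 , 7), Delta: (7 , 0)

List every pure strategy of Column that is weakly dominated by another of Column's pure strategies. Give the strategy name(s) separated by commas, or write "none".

Alpha: dominated, since Gamma does at least as well everywhere (V: 2>0, W: 3=3, X: 9>5, Y: 9>0, Z: 7>4).
Gamma weakly dominates Beta — V: 2>-1, W: 3>1, X: 9>3, Y: 9>3, Z: 7>6.
Gamma is not dominated — it holds its own against Alpha at V (2>0); Beta at V (2>-1); Delta at X (9>6).
Delta: no other strategy beats it everywhere (Alpha at V (9>0); Beta at V (9>-1); Gamma at V (9>2)).

Alpha, Beta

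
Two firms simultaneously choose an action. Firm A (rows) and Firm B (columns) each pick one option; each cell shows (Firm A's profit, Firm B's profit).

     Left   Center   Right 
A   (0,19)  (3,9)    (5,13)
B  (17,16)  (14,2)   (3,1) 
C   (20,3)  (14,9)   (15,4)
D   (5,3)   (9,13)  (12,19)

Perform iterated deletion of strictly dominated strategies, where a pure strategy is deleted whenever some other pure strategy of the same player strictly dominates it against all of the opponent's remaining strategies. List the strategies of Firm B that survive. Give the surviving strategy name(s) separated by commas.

Left, Center

For Firm A, C strictly dominates A on the remaining columns (Left: 20>0, Center: 14>3, Right: 15>5); eliminate A.
For Firm A, C strictly dominates D on the remaining columns (Left: 20>5, Center: 14>9, Right: 15>12); eliminate D.
Firm B's strategy Right is strictly dominated by Center (B: 2>1, C: 9>4) and is removed.
Among the remaining strategies, none is strictly dominated by another pure strategy of the same player, so the elimination stops.
Surviving strategies — Firm A: {B, C}; Firm B: {Left, Center}.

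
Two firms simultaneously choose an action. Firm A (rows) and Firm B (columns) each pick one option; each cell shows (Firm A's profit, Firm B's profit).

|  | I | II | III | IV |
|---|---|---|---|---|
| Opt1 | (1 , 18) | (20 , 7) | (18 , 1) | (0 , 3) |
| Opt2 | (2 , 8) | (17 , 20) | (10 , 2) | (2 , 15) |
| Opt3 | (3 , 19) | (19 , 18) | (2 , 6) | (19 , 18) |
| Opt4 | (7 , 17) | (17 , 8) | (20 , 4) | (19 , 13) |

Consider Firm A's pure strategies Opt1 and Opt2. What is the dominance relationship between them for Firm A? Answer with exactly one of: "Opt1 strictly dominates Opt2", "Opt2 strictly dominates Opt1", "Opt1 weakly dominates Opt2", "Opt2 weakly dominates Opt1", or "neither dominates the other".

neither dominates the other

Opt1's payoffs vs Opt2's, by Firm B's action — I: 1<2, II: 20>17, III: 18>10, IV: 0<2.
Opt1 does better at II, III but worse at I, IV; neither strategy dominates the other.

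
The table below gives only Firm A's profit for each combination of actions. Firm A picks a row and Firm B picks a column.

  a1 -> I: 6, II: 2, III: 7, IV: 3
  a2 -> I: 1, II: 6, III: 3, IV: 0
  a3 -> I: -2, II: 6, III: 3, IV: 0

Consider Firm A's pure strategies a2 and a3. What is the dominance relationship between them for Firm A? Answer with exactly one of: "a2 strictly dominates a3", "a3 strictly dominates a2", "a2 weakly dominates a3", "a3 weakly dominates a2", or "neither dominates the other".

a2 weakly dominates a3

Compare a2 to a3 across each opponent action: I: 1>-2, II: 6=6, III: 3=3, IV: 0=0.
a2 is at least as good everywhere and strictly better somewhere (tied only at II, III, IV), so a2 weakly but not strictly dominates a3.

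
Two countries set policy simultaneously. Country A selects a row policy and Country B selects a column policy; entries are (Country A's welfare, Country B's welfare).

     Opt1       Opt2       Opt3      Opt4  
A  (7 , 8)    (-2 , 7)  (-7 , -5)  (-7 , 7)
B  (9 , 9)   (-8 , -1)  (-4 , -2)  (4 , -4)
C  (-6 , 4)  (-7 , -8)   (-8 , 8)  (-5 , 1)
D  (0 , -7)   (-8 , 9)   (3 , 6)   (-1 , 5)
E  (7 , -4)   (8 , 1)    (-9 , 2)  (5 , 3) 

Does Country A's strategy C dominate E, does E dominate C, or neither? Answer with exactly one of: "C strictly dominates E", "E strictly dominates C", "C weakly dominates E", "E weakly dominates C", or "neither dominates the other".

C's payoffs vs E's, by Country B's action — Opt1: -6<7, Opt2: -7<8, Opt3: -8>-9, Opt4: -5<5.
C does better at Opt3 but worse at Opt1, Opt2, Opt4; neither strategy dominates the other.

neither dominates the other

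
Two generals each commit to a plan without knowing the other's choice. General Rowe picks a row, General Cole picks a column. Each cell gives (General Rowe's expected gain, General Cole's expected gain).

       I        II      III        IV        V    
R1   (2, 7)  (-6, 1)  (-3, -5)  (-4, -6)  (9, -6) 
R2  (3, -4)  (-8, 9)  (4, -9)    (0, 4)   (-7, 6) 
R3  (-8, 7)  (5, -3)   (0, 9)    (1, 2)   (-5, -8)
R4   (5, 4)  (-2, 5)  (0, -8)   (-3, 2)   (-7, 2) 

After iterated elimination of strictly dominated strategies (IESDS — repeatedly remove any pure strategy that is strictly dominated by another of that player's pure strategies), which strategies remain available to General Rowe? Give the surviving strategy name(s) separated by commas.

Column V is eliminated: II beats it against every remaining row (R1: 1>-6, R2: 9>6, R3: -3>-8, R4: 5>2).
General Rowe's strategy R1 is strictly dominated by R4 (I: 5>2, II: -2>-6, III: 0>-3, IV: -3>-4) and is removed.
Among the remaining strategies, none is strictly dominated by another pure strategy of the same player, so the elimination stops.
Surviving strategies — General Rowe: {R2, R3, R4}; General Cole: {I, II, III, IV}.

R2, R3, R4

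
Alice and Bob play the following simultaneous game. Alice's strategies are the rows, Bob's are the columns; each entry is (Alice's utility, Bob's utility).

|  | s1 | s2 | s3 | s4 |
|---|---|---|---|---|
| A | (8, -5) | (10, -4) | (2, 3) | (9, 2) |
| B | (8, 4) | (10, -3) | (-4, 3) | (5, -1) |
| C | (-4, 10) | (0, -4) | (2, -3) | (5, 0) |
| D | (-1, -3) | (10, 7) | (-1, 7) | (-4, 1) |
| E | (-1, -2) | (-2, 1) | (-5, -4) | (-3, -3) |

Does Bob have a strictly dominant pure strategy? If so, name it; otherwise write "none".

s1 fails to dominate s2 at A (-5<-4).
s2 fails to dominate s1 at B (-3<4).
s3 fails to dominate s1 at B (3<4).
s4 fails to dominate s1 at B (-1<4).
No single strategy dominates all the others.

none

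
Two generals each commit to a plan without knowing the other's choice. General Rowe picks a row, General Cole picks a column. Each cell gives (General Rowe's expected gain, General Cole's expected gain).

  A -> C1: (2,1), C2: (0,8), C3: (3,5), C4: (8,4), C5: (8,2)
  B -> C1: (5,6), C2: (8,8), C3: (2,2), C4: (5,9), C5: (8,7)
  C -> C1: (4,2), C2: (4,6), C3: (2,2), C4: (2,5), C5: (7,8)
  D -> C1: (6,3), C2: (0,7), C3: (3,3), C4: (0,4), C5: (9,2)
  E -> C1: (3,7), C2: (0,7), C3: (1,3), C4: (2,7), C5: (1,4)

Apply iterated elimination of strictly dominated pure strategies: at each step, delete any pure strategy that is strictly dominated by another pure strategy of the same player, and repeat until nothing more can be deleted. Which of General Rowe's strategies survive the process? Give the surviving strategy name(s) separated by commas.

For General Rowe, B strictly dominates E on the remaining columns (C1: 5>3, C2: 8>0, C3: 2>1, C4: 5>2, C5: 8>1); eliminate E.
Column C1 is eliminated: C2 beats it against every remaining row (A: 8>1, B: 8>6, C: 6>2, D: 7>3).
General Cole's strategy C3 is strictly dominated by C2 (A: 8>5, B: 8>2, C: 6>2, D: 7>3) and is removed.
General Rowe's strategy C is strictly dominated by B (C2: 8>4, C4: 5>2, C5: 8>7) and is removed.
For General Cole, C2 strictly dominates C5 on the remaining rows (A: 8>2, B: 8>7, D: 7>2); eliminate C5.
For General Rowe, B strictly dominates D on the remaining columns (C2: 8>0, C4: 5>0); eliminate D.
Among the remaining strategies, none is strictly dominated by another pure strategy of the same player, so the elimination stops.
Surviving strategies — General Rowe: {A, B}; General Cole: {C2, C4}.

A, B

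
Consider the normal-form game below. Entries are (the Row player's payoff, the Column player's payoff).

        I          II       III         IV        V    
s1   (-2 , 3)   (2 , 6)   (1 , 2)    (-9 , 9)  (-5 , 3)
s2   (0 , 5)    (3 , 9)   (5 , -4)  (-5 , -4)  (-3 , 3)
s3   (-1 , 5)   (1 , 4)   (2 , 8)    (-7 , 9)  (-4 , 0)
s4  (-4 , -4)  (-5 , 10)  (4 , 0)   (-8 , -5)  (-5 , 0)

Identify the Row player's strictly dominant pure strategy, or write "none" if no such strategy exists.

s2 vs s1: I: 0>-2, II: 3>2, III: 5>1, IV: -5>-9, V: -3>-5.
s2 vs s3: I: 0>-1, II: 3>1, III: 5>2, IV: -5>-7, V: -3>-4.
s2 vs s4: I: 0>-4, II: 3>-5, III: 5>4, IV: -5>-8, V: -3>-5.
s2 strictly beats every other strategy against every opponent action, so it is strictly dominant.

s2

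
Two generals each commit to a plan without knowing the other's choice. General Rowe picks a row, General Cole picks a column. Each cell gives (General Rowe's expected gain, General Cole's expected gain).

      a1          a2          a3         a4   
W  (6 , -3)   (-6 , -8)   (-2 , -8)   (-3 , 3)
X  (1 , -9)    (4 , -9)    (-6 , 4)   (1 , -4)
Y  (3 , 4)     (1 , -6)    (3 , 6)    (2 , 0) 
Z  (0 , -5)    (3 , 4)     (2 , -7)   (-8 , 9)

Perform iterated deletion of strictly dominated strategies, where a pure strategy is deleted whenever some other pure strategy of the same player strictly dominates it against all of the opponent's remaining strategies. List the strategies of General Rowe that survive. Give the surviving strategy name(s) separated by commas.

W, Y

Column a2 is eliminated: a4 beats it against every remaining row (W: 3>-8, X: -4>-9, Y: 0>-6, Z: 9>4).
General Rowe's strategy X is strictly dominated by Y (a1: 3>1, a3: 3>-6, a4: 2>1) and is removed.
Row Z is eliminated: Y beats it against every remaining column (a1: 3>0, a3: 3>2, a4: 2>-8).
Among the remaining strategies, none is strictly dominated by another pure strategy of the same player, so the elimination stops.
Surviving strategies — General Rowe: {W, Y}; General Cole: {a1, a3, a4}.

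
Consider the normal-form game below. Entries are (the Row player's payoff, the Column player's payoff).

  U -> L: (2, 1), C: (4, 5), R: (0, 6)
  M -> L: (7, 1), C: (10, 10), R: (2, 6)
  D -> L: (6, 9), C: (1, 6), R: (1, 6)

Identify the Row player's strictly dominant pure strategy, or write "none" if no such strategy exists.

M vs U: L: 7>2, C: 10>4, R: 2>0.
M vs D: L: 7>6, C: 10>1, R: 2>1.
M strictly beats every other strategy against every opponent action, so it is strictly dominant.

M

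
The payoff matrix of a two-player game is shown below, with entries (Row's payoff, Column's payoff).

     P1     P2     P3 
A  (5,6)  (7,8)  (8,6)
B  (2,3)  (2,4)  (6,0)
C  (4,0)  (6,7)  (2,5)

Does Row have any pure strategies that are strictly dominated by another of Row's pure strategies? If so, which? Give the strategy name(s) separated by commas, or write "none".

B, C

Nothing dominates A: B at P1 (5>2); C at P1 (5>4).
B: dominated, since A does at least as well everywhere (P1: 5>2, P2: 7>2, P3: 8>6).
A strictly dominates C — P1: 5>4, P2: 7>6, P3: 8>2.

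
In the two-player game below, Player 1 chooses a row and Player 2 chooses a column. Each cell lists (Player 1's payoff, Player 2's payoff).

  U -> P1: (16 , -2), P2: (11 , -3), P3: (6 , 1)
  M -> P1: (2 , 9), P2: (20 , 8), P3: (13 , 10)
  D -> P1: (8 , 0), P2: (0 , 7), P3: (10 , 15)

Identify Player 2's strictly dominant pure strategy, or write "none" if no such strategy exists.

P3

P3 vs P1: U: 1>-2, M: 10>9, D: 15>0.
P3 vs P2: U: 1>-3, M: 10>8, D: 15>7.
P3 strictly beats every other strategy against every opponent action, so it is strictly dominant.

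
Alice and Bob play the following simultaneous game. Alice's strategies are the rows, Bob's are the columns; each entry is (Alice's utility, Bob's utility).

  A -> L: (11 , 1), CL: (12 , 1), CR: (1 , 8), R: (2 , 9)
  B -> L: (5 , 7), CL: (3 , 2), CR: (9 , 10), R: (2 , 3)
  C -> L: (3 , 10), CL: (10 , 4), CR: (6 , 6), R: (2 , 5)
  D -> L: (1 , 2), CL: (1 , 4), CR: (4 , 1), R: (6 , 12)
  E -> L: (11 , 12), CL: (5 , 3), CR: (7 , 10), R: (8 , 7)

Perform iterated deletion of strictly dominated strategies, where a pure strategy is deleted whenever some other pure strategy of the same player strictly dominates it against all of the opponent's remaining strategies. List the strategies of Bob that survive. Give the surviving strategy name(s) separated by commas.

L, CR, R

For Alice, E strictly dominates D on the remaining columns (L: 11>1, CL: 5>1, CR: 7>4, R: 8>6); eliminate D.
Bob's strategy CL is strictly dominated by CR (A: 8>1, B: 10>2, C: 6>4, E: 10>3) and is removed.
Row C is eliminated: E beats it against every remaining column (L: 11>3, CR: 7>6, R: 8>2).
Among the remaining strategies, none is strictly dominated by another pure strategy of the same player, so the elimination stops.
Surviving strategies — Alice: {A, B, E}; Bob: {L, CR, R}.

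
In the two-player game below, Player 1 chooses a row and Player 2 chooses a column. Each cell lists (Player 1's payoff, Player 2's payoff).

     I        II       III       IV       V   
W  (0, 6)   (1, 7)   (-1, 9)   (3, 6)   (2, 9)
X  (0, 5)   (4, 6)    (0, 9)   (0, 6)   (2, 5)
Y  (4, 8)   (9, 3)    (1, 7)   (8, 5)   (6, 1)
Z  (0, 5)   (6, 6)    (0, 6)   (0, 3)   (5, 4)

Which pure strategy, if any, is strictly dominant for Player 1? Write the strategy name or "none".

Y vs W: I: 4>0, II: 9>1, III: 1>-1, IV: 8>3, V: 6>2.
Y vs X: I: 4>0, II: 9>4, III: 1>0, IV: 8>0, V: 6>2.
Y vs Z: I: 4>0, II: 9>6, III: 1>0, IV: 8>0, V: 6>5.
Y strictly beats every other strategy against every opponent action, so it is strictly dominant.

Y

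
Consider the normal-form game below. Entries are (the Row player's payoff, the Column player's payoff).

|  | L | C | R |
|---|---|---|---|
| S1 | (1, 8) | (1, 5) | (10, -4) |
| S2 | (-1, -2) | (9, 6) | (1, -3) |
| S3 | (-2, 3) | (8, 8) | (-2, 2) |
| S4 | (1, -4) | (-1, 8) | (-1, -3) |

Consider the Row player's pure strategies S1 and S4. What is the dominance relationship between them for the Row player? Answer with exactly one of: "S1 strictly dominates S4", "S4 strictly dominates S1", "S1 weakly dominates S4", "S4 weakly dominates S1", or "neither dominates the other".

S1 weakly dominates S4

Compare S1 to S4 across each choice by the Column player: L: 1=1, C: 1>-1, R: 10>-1.
S1 is at least as good everywhere and strictly better somewhere (tied only at L), so S1 weakly but not strictly dominates S4.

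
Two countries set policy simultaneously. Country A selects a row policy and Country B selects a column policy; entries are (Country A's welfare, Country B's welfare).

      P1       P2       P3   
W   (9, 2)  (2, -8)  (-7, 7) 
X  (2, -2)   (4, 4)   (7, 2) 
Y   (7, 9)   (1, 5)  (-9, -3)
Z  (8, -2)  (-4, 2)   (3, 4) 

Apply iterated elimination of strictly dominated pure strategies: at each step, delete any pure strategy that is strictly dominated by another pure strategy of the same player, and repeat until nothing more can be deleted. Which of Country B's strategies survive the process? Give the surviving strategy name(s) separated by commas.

P2

For Country A, W strictly dominates Y on the remaining columns (P1: 9>7, P2: 2>1, P3: -7>-9); eliminate Y.
Country B's strategy P1 is strictly dominated by P3 (W: 7>2, X: 2>-2, Z: 4>-2) and is removed.
Row W is eliminated: X beats it against every remaining column (P2: 4>2, P3: 7>-7).
For Country A, X strictly dominates Z on the remaining columns (P2: 4>-4, P3: 7>3); eliminate Z.
Country B's strategy P3 is strictly dominated by P2 (X: 4>2) and is removed.
Among the remaining strategies, none is strictly dominated by another pure strategy of the same player, so the elimination stops.
Surviving strategies — Country A: {X}; Country B: {P2}.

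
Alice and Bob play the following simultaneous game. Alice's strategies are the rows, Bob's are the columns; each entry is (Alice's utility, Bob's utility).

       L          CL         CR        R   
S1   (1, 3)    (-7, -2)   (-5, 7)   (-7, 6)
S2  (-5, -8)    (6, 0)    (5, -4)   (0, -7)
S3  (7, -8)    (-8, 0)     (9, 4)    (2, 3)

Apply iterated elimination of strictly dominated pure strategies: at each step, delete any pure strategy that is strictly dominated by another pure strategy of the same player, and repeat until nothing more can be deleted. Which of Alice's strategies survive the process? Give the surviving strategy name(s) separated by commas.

S2, S3

For Bob, CR strictly dominates L on the remaining rows (S1: 7>3, S2: -4>-8, S3: 4>-8); eliminate L.
Alice's strategy S1 is strictly dominated by S2 (CL: 6>-7, CR: 5>-5, R: 0>-7) and is removed.
For Bob, CR strictly dominates R on the remaining rows (S2: -4>-7, S3: 4>3); eliminate R.
Among the remaining strategies, none is strictly dominated by another pure strategy of the same player, so the elimination stops.
Surviving strategies — Alice: {S2, S3}; Bob: {CL, CR}.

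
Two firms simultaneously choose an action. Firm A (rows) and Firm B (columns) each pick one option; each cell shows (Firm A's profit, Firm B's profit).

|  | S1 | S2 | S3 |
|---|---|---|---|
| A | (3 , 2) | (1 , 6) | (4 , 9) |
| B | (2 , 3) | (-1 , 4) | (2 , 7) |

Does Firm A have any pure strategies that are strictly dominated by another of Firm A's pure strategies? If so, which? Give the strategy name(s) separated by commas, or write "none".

B

Nothing dominates A: B at S1 (3>2).
B is strictly dominated by A (S1: 3>2, S2: 1>-1, S3: 4>2).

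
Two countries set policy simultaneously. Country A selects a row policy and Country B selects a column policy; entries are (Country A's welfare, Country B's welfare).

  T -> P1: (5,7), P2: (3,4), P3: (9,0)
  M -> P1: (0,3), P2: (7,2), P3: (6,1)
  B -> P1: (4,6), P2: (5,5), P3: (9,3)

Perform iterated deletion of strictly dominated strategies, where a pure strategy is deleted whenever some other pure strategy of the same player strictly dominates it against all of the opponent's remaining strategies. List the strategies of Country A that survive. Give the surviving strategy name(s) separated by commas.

T

For Country B, P1 strictly dominates P2 on the remaining rows (T: 7>4, M: 3>2, B: 6>5); eliminate P2.
For Country A, T strictly dominates M on the remaining columns (P1: 5>0, P3: 9>6); eliminate M.
Country B's strategy P3 is strictly dominated by P1 (T: 7>0, B: 6>3) and is removed.
For Country A, T strictly dominates B on the remaining columns (P1: 5>4); eliminate B.
Among the remaining strategies, none is strictly dominated by another pure strategy of the same player, so the elimination stops.
Surviving strategies — Country A: {T}; Country B: {P1}.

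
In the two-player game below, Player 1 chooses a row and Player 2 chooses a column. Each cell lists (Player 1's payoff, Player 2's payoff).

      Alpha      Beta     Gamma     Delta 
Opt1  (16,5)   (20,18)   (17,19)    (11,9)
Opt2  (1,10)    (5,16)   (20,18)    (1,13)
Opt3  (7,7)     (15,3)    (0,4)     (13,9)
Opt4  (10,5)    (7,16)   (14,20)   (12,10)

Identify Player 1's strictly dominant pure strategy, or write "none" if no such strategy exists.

Opt1 fails to dominate Opt2 at Gamma (17<20).
Opt2 fails to dominate Opt1 at Alpha (1<16).
Opt3 fails to dominate Opt1 at Alpha (7<16).
Opt4 fails to dominate Opt1 at Alpha (10<16).
No single strategy dominates all the others.

none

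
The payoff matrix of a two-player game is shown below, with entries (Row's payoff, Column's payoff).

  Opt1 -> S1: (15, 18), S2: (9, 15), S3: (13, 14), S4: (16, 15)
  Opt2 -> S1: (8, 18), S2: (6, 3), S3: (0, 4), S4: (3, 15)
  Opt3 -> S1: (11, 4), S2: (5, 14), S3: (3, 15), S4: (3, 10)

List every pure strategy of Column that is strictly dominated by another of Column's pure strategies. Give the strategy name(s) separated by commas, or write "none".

none

S1: no other strategy beats it everywhere (S2 at Opt1 (18>15); S3 at Opt1 (18>14); S4 at Opt1 (18>15)).
S2 is not dominated — it holds its own against S1 at Opt3 (14>4); S3 at Opt1 (15>14); S4 at Opt1 (15=15).
Nothing dominates S3: S1 at Opt3 (15>4); S2 at Opt2 (4>3); S4 at Opt3 (15>10).
S4 is not dominated — it holds its own against S1 at Opt3 (10>4); S2 at Opt1 (15=15); S3 at Opt1 (15>14).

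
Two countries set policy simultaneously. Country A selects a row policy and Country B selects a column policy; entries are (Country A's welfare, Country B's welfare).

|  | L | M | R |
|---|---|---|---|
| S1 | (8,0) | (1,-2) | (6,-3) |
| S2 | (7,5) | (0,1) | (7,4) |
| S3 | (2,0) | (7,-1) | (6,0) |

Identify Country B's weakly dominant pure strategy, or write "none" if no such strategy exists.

L

L vs M: S1: 0>-2, S2: 5>1, S3: 0>-1.
L vs R: S1: 0>-3, S2: 5>4, S3: 0=0.
L is at least as good as every other strategy against every opponent action, so it is weakly dominant.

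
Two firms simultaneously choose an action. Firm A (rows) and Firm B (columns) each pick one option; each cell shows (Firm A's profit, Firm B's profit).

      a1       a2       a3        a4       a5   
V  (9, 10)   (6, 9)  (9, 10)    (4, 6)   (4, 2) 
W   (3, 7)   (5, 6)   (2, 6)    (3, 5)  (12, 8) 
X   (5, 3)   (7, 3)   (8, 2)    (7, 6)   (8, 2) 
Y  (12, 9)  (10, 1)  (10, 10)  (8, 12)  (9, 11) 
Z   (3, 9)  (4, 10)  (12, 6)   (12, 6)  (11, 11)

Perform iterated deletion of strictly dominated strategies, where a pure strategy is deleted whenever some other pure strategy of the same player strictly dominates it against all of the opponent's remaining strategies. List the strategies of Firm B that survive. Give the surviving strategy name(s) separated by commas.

For Firm A, Y strictly dominates V on the remaining columns (a1: 12>9, a2: 10>6, a3: 10>9, a4: 8>4, a5: 9>4); eliminate V.
For Firm A, Y strictly dominates X on the remaining columns (a1: 12>5, a2: 10>7, a3: 10>8, a4: 8>7, a5: 9>8); eliminate X.
Column a1 is eliminated: a5 beats it against every remaining row (W: 8>7, Y: 11>9, Z: 11>9).
For Firm B, a5 strictly dominates a2 on the remaining rows (W: 8>6, Y: 11>1, Z: 11>10); eliminate a2.
Row Y is eliminated: Z beats it against every remaining column (a3: 12>10, a4: 12>8, a5: 11>9).
Firm B's strategy a3 is strictly dominated by a5 (W: 8>6, Z: 11>6) and is removed.
Column a4 is eliminated: a5 beats it against every remaining row (W: 8>5, Z: 11>6).
Row Z is eliminated: W beats it against every remaining column (a5: 12>11).
Among the remaining strategies, none is strictly dominated by another pure strategy of the same player, so the elimination stops.
Surviving strategies — Firm A: {W}; Firm B: {a5}.

a5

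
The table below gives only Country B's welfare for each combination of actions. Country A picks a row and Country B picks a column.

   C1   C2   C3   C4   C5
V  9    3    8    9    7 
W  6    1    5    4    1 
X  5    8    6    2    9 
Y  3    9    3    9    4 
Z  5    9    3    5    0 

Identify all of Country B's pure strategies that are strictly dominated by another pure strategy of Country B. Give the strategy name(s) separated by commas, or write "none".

none

Nothing dominates C1: C2 at V (9>3); C3 at V (9>8); C4 at V (9=9); C5 at V (9>7).
C2 is not dominated — it holds its own against C1 at X (8>5); C3 at X (8>6); C4 at X (8>2); C5 at W (1=1).
C3 is not dominated — it holds its own against C1 at X (6>5); C2 at V (8>3); C4 at W (5>4); C5 at V (8>7).
C4 is not dominated — it holds its own against C1 at V (9=9); C2 at V (9>3); C3 at V (9>8); C5 at V (9>7).
C5: no other strategy beats it everywhere (C1 at X (9>5); C2 at V (7>3); C3 at X (9>6); C4 at X (9>2)).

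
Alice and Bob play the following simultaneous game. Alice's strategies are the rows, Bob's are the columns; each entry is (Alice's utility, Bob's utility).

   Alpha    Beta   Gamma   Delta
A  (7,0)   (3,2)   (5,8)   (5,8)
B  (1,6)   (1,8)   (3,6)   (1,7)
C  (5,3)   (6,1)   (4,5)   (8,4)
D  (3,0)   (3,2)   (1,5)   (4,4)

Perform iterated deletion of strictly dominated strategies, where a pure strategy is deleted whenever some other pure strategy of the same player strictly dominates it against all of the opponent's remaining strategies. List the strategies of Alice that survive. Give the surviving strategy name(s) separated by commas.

A, C

Alice's strategy B is strictly dominated by A (Alpha: 7>1, Beta: 3>1, Gamma: 5>3, Delta: 5>1) and is removed.
For Alice, C strictly dominates D on the remaining columns (Alpha: 5>3, Beta: 6>3, Gamma: 4>1, Delta: 8>4); eliminate D.
For Bob, Gamma strictly dominates Alpha on the remaining rows (A: 8>0, C: 5>3); eliminate Alpha.
Column Beta is eliminated: Gamma beats it against every remaining row (A: 8>2, C: 5>1).
Among the remaining strategies, none is strictly dominated by another pure strategy of the same player, so the elimination stops.
Surviving strategies — Alice: {A, C}; Bob: {Gamma, Delta}.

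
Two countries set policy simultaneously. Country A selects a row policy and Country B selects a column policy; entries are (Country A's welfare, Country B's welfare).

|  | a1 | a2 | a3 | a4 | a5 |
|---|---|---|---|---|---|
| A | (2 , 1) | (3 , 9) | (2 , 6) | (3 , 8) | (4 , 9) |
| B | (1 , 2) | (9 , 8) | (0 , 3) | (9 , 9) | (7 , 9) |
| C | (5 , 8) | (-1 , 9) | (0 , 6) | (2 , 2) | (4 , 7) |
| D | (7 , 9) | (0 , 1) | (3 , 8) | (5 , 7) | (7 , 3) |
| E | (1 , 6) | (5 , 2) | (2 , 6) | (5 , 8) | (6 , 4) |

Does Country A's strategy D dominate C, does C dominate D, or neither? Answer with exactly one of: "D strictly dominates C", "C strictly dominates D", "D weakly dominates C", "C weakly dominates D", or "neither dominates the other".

D strictly dominates C

D's payoffs vs C's, by Country B's action — a1: 7>5, a2: 0>-1, a3: 3>0, a4: 5>2, a5: 7>4.
Every comparison favours D, so D strictly dominates C.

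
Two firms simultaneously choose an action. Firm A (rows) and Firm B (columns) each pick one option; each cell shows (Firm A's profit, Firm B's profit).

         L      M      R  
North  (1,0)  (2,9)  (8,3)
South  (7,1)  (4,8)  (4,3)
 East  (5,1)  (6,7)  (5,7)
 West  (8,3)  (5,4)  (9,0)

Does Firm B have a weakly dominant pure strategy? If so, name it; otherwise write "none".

M vs L: North: 9>0, South: 8>1, East: 7>1, West: 4>3.
M vs R: North: 9>3, South: 8>3, East: 7=7, West: 4>0.
M is at least as good as every other strategy against every opponent action, so it is weakly dominant.

M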